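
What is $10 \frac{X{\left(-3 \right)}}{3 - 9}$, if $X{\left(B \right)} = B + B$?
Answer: $10$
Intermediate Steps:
$X{\left(B \right)} = 2 B$
$10 \frac{X{\left(-3 \right)}}{3 - 9} = 10 \frac{2 \left(-3\right)}{3 - 9} = 10 \left(- \frac{6}{-6}\right) = 10 \left(\left(-6\right) \left(- \frac{1}{6}\right)\right) = 10 \cdot 1 = 10$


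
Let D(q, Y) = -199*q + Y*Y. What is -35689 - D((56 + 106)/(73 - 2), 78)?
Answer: -2933645/71 ≈ -41319.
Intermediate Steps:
D(q, Y) = Y² - 199*q (D(q, Y) = -199*q + Y² = Y² - 199*q)
-35689 - D((56 + 106)/(73 - 2), 78) = -35689 - (78² - 199*(56 + 106)/(73 - 2)) = -35689 - (6084 - 32238/71) = -35689 - 1*399726/71 = -35689 - 399726/71 = -2933645/71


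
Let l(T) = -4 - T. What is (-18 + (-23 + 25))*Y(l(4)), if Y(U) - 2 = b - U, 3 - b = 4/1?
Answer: -144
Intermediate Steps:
b = -1 (b = 3 - 4/1 = 3 - 4 = -1)
Y(U) = 1 - U (Y(U) = 2 + (-1 - U) = 1 - U)
(-18 + (-23 + 25))*Y(l(4)) = (-18 + (-23 + 25))*(1 - (-4 - 1*4)) = (-18 + 2)*(1 - (-4 - 4)) = -16*(1 - 1*(-8)) = -16*(1 + 8) = -16*9 = -144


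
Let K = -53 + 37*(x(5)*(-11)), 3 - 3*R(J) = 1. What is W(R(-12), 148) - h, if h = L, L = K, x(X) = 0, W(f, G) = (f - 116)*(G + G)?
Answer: -102257/3 ≈ -34086.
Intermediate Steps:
R(J) = ⅔ (R(J) = 1 - ⅓*1 = 1 - ⅓ = ⅔)
W(f, G) = 2*G*(-116 + f) (W(f, G) = (-116 + f)*(2*G) = 2*G*(-116 + f))
K = -53 (K = -53 + 37*(0*(-11)) = -53 + 37*0 = -53 + 0 = -53)
L = -53
h = -53
W(R(-12), 148) - h = 2*148*(-116 + ⅔) - 1*(-53) = 2*148*(-346/3) + 53 = -102416/3 + 53 = -102257/3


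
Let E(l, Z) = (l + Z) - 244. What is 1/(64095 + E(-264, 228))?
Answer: 1/63815 ≈ 1.5670e-5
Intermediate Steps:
E(l, Z) = -244 + Z + l (E(l, Z) = (Z + l) - 244 = -244 + Z + l)
1/(64095 + E(-264, 228)) = 1/(64095 + (-244 + 228 - 264)) = 1/(64095 - 280) = 1/63815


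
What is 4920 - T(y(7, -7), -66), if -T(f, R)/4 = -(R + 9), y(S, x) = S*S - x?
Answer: 5148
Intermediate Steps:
y(S, x) = S² - x
T(f, R) = 36 + 4*R (T(f, R) = -(-4)*(R + 9) = -(-4)*(9 + R) = -4*(-9 - R) = 36 + 4*R)
4920 - T(y(7, -7), -66) = 4920 - (36 + 4*(-66)) = 4920 - (36 - 264) = 4920 - 1*(-228) = 4920 + 228 = 5148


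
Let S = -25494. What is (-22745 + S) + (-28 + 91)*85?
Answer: -42884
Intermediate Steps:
(-22745 + S) + (-28 + 91)*85 = (-22745 - 25494) + (-28 + 91)*85 = -48239 + 63*85 = -48239 + 5355 = -42884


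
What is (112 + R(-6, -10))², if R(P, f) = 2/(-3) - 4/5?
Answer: 2748964/225 ≈ 12218.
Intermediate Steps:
R(P, f) = -22/15 (R(P, f) = 2*(-⅓) - 4*⅕ = -⅔ - ⅘ = -22/15)
(112 + R(-6, -10))² = (112 - 22/15)² = (1658/15)² = 2748964/225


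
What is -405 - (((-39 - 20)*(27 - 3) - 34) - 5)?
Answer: 1050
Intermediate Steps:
-405 - (((-39 - 20)*(27 - 3) - 34) - 5) = -405 - ((-59*24 - 34) - 5) = -405 - ((-1416 - 34) - 5) = -405 - (-1450 - 5) = -405 - 1*(-1455) = -405 + 1455 = 1050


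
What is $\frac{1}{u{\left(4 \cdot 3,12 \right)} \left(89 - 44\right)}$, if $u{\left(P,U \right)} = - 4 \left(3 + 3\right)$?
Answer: $- \frac{1}{1080} \approx -0.00092593$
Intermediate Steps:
$u{\left(P,U \right)} = -24$ ($u{\left(P,U \right)} = \left(-4\right) 6 = -24$)
$\frac{1}{u{\left(4 \cdot 3,12 \right)} \left(89 - 44\right)} = \frac{1}{\left(-24\right) \left(89 - 44\right)} = \frac{1}{\left(-24\right) 45} = \frac{1}{-1080} = - \frac{1}{1080}$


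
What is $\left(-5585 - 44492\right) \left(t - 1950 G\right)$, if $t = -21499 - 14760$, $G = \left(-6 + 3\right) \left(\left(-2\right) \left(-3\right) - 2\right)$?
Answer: $643940143$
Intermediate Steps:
$G = -12$ ($G = - 3 \left(6 - 2\right) = \left(-3\right) 4 = -12$)
$t = -36259$ ($t = -21499 - 14760 = -36259$)
$\left(-5585 - 44492\right) \left(t - 1950 G\right) = \left(-5585 - 44492\right) \left(-36259 - -23400\right) = - 50077 \left(-36259 + 23400\right) = \left(-50077\right) \left(-12859\right) = 643940143$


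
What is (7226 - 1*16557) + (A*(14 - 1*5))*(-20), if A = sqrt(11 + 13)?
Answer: -9331 - 360*sqrt(6) ≈ -10213.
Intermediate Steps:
A = 2*sqrt(6) (A = sqrt(24) = 2*sqrt(6) ≈ 4.8990)
(7226 - 1*16557) + (A*(14 - 1*5))*(-20) = (7226 - 1*16557) + ((2*sqrt(6))*(14 - 1*5))*(-20) = (7226 - 16557) + ((2*sqrt(6))*(14 - 5))*(-20) = -9331 + ((2*sqrt(6))*9)*(-20) = -9331 + (18*sqrt(6))*(-20) = -9331 - 360*sqrt(6)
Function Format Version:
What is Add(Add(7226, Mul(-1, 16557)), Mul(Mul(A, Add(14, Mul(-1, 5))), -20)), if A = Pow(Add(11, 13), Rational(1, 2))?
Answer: Add(-9331, Mul(-360, Pow(6, Rational(1, 2)))) ≈ -10213.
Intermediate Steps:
A = Mul(2, Pow(6, Rational(1, 2))) (A = Pow(24, Rational(1, 2)) = Mul(2, Pow(6, Rational(1, 2))) ≈ 4.8990)
Add(Add(7226, Mul(-1, 16557)), Mul(Mul(A, Add(14, Mul(-1, 5))), -20)) = Add(Add(7226, Mul(-1, 16557)), Mul(Mul(Mul(2, Pow(6, Rational(1, 2))), Add(14, Mul(-1, 5))), -20)) = Add(Add(7226, -16557), Mul(Mul(Mul(2, Pow(6, Rational(1, 2))), Add(14, -5)), -20)) = Add(-9331, Mul(Mul(Mul(2, Pow(6, Rational(1, 2))), 9), -20)) = Add(-9331, Mul(Mul(18, Pow(6, Rational(1, 2))), -20)) = Add(-9331, Mul(-360, Pow(6, Rational(1, 2))))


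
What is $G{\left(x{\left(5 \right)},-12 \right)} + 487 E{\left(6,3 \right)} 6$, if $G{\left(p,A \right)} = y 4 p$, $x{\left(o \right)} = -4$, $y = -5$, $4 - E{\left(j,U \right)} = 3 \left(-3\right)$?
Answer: $38066$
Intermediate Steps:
$E{\left(j,U \right)} = 13$ ($E{\left(j,U \right)} = 4 - 3 \left(-3\right) = 4 - -9 = 4 + 9 = 13$)
$G{\left(p,A \right)} = - 20 p$ ($G{\left(p,A \right)} = \left(-5\right) 4 p = - 20 p$)
$G{\left(x{\left(5 \right)},-12 \right)} + 487 E{\left(6,3 \right)} 6 = \left(-20\right) \left(-4\right) + 487 \cdot 13 \cdot 6 = 80 + 487 \cdot 78 = 80 + 37986 = 38066$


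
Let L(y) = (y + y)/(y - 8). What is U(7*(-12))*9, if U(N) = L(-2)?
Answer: 18/5 ≈ 3.6000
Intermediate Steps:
L(y) = 2*y/(-8 + y) (L(y) = (2*y)/(-8 + y) = 2*y/(-8 + y))
U(N) = ⅖ (U(N) = 2*(-2)/(-8 - 2) = 2*(-2)/(-10) = 2*(-2)*(-⅒) = ⅖)
U(7*(-12))*9 = (⅖)*9 = 18/5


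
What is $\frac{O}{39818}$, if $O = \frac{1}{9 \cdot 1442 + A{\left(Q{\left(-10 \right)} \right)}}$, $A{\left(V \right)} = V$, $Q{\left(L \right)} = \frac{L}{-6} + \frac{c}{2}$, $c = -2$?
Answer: $\frac{3}{1550353648} \approx 1.935 \cdot 10^{-9}$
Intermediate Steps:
$Q{\left(L \right)} = -1 - \frac{L}{6}$ ($Q{\left(L \right)} = \frac{L}{-6} - \frac{2}{2} = L \left(- \frac{1}{6}\right) - 1 = - \frac{L}{6} - 1 = -1 - \frac{L}{6}$)
$O = \frac{3}{38936}$ ($O = \frac{1}{9 \cdot 1442 - - \frac{2}{3}} = \frac{1}{12978 + \left(-1 + \frac{5}{3}\right)} = \frac{1}{12978 + \frac{2}{3}} = \frac{1}{\frac{38936}{3}} = \frac{3}{38936} \approx 7.7049 \cdot 10^{-5}$)
$\frac{O}{39818} = \frac{3}{38936 \cdot 39818} = \frac{3}{38936} \cdot \frac{1}{39818} = \frac{3}{1550353648}$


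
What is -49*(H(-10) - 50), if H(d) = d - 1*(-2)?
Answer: 2842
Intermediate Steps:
H(d) = 2 + d (H(d) = d + 2 = 2 + d)
-49*(H(-10) - 50) = -49*((2 - 10) - 50) = -49*(-8 - 50) = -49*(-58) = 2842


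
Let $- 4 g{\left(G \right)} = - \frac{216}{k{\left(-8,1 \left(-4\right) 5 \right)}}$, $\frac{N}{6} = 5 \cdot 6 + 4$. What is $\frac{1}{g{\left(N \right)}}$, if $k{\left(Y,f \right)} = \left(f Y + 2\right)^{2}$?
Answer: $486$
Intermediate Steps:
$N = 204$ ($N = 6 \left(5 \cdot 6 + 4\right) = 6 \left(30 + 4\right) = 6 \cdot 34 = 204$)
$k{\left(Y,f \right)} = \left(2 + Y f\right)^{2}$ ($k{\left(Y,f \right)} = \left(Y f + 2\right)^{2} = \left(2 + Y f\right)^{2}$)
$g{\left(G \right)} = \frac{1}{486}$ ($g{\left(G \right)} = - \frac{\left(-216\right) \frac{1}{\left(2 - 8 \cdot 1 \left(-4\right) 5\right)^{2}}}{4} = - \frac{\left(-216\right) \frac{1}{\left(2 - 8 \left(\left(-4\right) 5\right)\right)^{2}}}{4} = - \frac{\left(-216\right) \frac{1}{\left(2 - -160\right)^{2}}}{4} = - \frac{\left(-216\right) \frac{1}{\left(2 + 160\right)^{2}}}{4} = - \frac{\left(-216\right) \frac{1}{162^{2}}}{4} = - \frac{\left(-216\right) \frac{1}{26244}}{4} = \left(- \frac{1}{4}\right) \left(- \frac{2}{243}\right) = \frac{1}{486}$)
$\frac{1}{g{\left(N \right)}} = \frac{1}{\frac{1}{486}} = 486$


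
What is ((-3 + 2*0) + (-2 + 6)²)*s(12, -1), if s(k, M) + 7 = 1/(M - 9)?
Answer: -923/10 ≈ -92.300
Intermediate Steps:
s(k, M) = -7 + 1/(-9 + M) (s(k, M) = -7 + 1/(M - 9) = -7 + 1/(-9 + M))
((-3 + 2*0) + (-2 + 6)²)*s(12, -1) = ((-3 + 2*0) + (-2 + 6)²)*((64 - 7*(-1))/(-9 - 1)) = ((-3 + 0) + 4²)*((64 + 7)/(-10)) = (-3 + 16)*(-⅒*71) = 13*(-71/10) = -923/10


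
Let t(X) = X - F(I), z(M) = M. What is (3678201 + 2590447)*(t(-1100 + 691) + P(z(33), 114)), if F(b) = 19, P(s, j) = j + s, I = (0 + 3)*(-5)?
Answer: -1761490088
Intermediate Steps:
I = -15 (I = 3*(-5) = -15)
t(X) = -19 + X (t(X) = X - 1*19 = X - 19 = -19 + X)
(3678201 + 2590447)*(t(-1100 + 691) + P(z(33), 114)) = (3678201 + 2590447)*((-19 + (-1100 + 691)) + (114 + 33)) = 6268648*((-19 - 409) + 147) = 6268648*(-428 + 147) = 6268648*(-281) = -1761490088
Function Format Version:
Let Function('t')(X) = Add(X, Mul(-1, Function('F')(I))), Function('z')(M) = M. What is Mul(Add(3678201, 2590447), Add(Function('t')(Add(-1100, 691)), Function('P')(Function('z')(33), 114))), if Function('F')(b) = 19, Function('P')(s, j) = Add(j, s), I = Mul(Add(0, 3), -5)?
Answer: -1761490088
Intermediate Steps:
I = -15 (I = Mul(3, -5) = -15)
Function('t')(X) = Add(-19, X) (Function('t')(X) = Add(X, Mul(-1, 19)) = Add(X, -19) = Add(-19, X))
Mul(Add(3678201, 2590447), Add(Function('t')(Add(-1100, 691)), Function('P')(Function('z')(33), 114))) = Mul(Add(3678201, 2590447), Add(Add(-19, Add(-1100, 691)), Add(114, 33))) = Mul(6268648, Add(Add(-19, -409), 147)) = Mul(6268648, Add(-428, 147)) = Mul(6268648, -281) = -1761490088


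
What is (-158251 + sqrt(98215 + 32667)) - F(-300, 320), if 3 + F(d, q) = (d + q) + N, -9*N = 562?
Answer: -1423850/9 + sqrt(130882) ≈ -1.5784e+5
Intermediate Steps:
N = -562/9 (N = -1/9*562 = -562/9 ≈ -62.444)
F(d, q) = -589/9 + d + q (F(d, q) = -3 + ((d + q) - 562/9) = -3 + (-562/9 + d + q) = -589/9 + d + q)
(-158251 + sqrt(98215 + 32667)) - F(-300, 320) = (-158251 + sqrt(98215 + 32667)) - (-589/9 - 300 + 320) = (-158251 + sqrt(130882)) - 1*(-409/9) = (-158251 + sqrt(130882)) + 409/9 = -1423850/9 + sqrt(130882)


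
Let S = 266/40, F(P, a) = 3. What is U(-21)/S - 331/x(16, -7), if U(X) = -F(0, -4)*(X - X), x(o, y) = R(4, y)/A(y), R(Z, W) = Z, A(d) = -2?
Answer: 331/2 ≈ 165.50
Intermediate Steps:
x(o, y) = -2 (x(o, y) = 4/(-2) = 4*(-½) = -2)
S = 133/20 (S = 266*(1/40) = 133/20 ≈ 6.6500)
U(X) = 0 (U(X) = -3*(X - X) = -3*0 = -1*0 = 0)
U(-21)/S - 331/x(16, -7) = 0/(133/20) - 331/(-2) = 0*(20/133) - 331*(-½) = 0 + 331/2 = 331/2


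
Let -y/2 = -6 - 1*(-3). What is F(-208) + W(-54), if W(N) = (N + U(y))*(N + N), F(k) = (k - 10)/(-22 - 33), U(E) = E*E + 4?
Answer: 83378/55 ≈ 1516.0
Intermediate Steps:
y = 6 (y = -2*(-6 - 1*(-3)) = -2*(-6 + 3) = -2*(-3) = 6)
U(E) = 4 + E**2 (U(E) = E**2 + 4 = 4 + E**2)
F(k) = 2/11 - k/55 (F(k) = (-10 + k)/(-55) = (-10 + k)*(-1/55) = 2/11 - k/55)
W(N) = 2*N*(40 + N) (W(N) = (N + (4 + 6**2))*(N + N) = (N + (4 + 36))*(2*N) = (N + 40)*(2*N) = (40 + N)*(2*N) = 2*N*(40 + N))
F(-208) + W(-54) = (2/11 - 1/55*(-208)) + 2*(-54)*(40 - 54) = (2/11 + 208/55) + 2*(-54)*(-14) = 218/55 + 1512 = 83378/55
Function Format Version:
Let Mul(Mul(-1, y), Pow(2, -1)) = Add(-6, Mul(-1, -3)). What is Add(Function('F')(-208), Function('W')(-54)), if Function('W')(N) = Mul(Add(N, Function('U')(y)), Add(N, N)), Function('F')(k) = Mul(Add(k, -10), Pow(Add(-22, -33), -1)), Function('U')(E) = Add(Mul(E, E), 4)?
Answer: Rational(83378, 55) ≈ 1516.0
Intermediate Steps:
y = 6 (y = Mul(-2, Add(-6, Mul(-1, -3))) = Mul(-2, Add(-6, 3)) = Mul(-2, -3) = 6)
Function('U')(E) = Add(4, Pow(E, 2)) (Function('U')(E) = Add(Pow(E, 2), 4) = Add(4, Pow(E, 2)))
Function('F')(k) = Add(Rational(2, 11), Mul(Rational(-1, 55), k)) (Function('F')(k) = Mul(Add(-10, k), Pow(-55, -1)) = Mul(Add(-10, k), Rational(-1, 55)) = Add(Rational(2, 11), Mul(Rational(-1, 55), k)))
Function('W')(N) = Mul(2, N, Add(40, N)) (Function('W')(N) = Mul(Add(N, Add(4, Pow(6, 2))), Add(N, N)) = Mul(Add(N, Add(4, 36)), Mul(2, N)) = Mul(Add(N, 40), Mul(2, N)) = Mul(Add(40, N), Mul(2, N)) = Mul(2, N, Add(40, N)))
Add(Function('F')(-208), Function('W')(-54)) = Add(Add(Rational(2, 11), Mul(Rational(-1, 55), -208)), Mul(2, -54, Add(40, -54))) = Add(Add(Rational(2, 11), Rational(208, 55)), Mul(2, -54, -14)) = Add(Rational(218, 55), 1512) = Rational(83378, 55)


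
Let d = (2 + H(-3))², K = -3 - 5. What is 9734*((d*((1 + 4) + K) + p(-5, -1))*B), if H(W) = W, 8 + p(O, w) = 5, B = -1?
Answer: 58404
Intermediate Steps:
p(O, w) = -3 (p(O, w) = -8 + 5 = -3)
K = -8
d = 1 (d = (2 - 3)² = (-1)² = 1)
9734*((d*((1 + 4) + K) + p(-5, -1))*B) = 9734*((1*((1 + 4) - 8) - 3)*(-1)) = 9734*((1*(5 - 8) - 3)*(-1)) = 9734*((1*(-3) - 3)*(-1)) = 9734*((-3 - 3)*(-1)) = 9734*(-6*(-1)) = 9734*6 = 58404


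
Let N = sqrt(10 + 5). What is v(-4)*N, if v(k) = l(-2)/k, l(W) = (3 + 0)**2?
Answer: -9*sqrt(15)/4 ≈ -8.7142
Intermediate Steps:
l(W) = 9 (l(W) = 3**2 = 9)
N = sqrt(15) ≈ 3.8730
v(k) = 9/k
v(-4)*N = (9/(-4))*sqrt(15) = (9*(-1/4))*sqrt(15) = -9*sqrt(15)/4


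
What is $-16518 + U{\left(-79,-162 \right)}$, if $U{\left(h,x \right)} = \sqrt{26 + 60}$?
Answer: $-16518 + \sqrt{86} \approx -16509.0$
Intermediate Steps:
$U{\left(h,x \right)} = \sqrt{86}$
$-16518 + U{\left(-79,-162 \right)} = -16518 + \sqrt{86}$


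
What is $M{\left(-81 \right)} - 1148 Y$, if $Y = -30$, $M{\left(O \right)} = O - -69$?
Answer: $34428$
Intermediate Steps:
$M{\left(O \right)} = 69 + O$ ($M{\left(O \right)} = O + 69 = 69 + O$)
$M{\left(-81 \right)} - 1148 Y = \left(69 - 81\right) - -34440 = -12 + 34440 = 34428$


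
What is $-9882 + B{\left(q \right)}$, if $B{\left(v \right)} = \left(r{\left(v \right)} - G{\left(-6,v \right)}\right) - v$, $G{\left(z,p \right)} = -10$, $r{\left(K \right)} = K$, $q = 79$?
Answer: $-9872$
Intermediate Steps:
$B{\left(v \right)} = 10$ ($B{\left(v \right)} = \left(v - -10\right) - v = \left(v + 10\right) - v = \left(10 + v\right) - v = 10$)
$-9882 + B{\left(q \right)} = -9882 + 10 = -9872$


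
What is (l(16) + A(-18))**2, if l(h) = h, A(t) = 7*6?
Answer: 3364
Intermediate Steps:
A(t) = 42
(l(16) + A(-18))**2 = (16 + 42)**2 = 58**2 = 3364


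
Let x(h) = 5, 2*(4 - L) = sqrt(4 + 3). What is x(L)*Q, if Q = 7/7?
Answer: 5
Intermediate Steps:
L = 4 - sqrt(7)/2 (L = 4 - sqrt(4 + 3)/2 = 4 - sqrt(7)/2 ≈ 2.6771)
Q = 1 (Q = 7*(1/7) = 1)
x(L)*Q = 5*1 = 5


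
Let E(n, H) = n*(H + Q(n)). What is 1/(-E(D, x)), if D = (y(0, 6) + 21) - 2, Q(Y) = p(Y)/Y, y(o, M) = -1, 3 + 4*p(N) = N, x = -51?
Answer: 4/3657 ≈ 0.0010938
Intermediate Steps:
p(N) = -3/4 + N/4
Q(Y) = (-3/4 + Y/4)/Y
D = 18 (D = (-1 + 21) - 2 = 20 - 2 = 18)
E(n, H) = n*(H + (-3 + n)/(4*n))
1/(-E(D, x)) = 1/(-(-3/4 + (1/4)*18 - 51*18)) = 1/(-(-3/4 + 9/2 - 918)) = 1/(-1*(-3657/4)) = 1/(3657/4) = 4/3657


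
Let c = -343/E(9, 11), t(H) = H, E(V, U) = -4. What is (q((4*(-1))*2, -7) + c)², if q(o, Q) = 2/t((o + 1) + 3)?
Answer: 116281/16 ≈ 7267.6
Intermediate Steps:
c = 343/4 (c = -343/(-4) = -343*(-¼) = 343/4 ≈ 85.750)
q(o, Q) = 2/(4 + o) (q(o, Q) = 2/((o + 1) + 3) = 2/((1 + o) + 3) = 2/(4 + o))
(q((4*(-1))*2, -7) + c)² = (2/(4 + (4*(-1))*2) + 343/4)² = (2/(4 - 4*2) + 343/4)² = (2/(4 - 8) + 343/4)² = (2/(-4) + 343/4)² = (2*(-¼) + 343/4)² = (-½ + 343/4)² = (341/4)² = 116281/16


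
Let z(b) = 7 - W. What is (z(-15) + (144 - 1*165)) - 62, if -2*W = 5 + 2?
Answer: -145/2 ≈ -72.500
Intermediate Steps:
W = -7/2 (W = -(5 + 2)/2 = -1/2*7 = -7/2 ≈ -3.5000)
z(b) = 21/2 (z(b) = 7 - 1*(-7/2) = 7 + 7/2 = 21/2)
(z(-15) + (144 - 1*165)) - 62 = (21/2 + (144 - 1*165)) - 62 = (21/2 + (144 - 165)) - 62 = (21/2 - 21) - 62 = -21/2 - 62 = -145/2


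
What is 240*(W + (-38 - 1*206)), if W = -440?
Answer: -164160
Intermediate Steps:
240*(W + (-38 - 1*206)) = 240*(-440 + (-38 - 1*206)) = 240*(-440 + (-38 - 206)) = 240*(-440 - 244) = 240*(-684) = -164160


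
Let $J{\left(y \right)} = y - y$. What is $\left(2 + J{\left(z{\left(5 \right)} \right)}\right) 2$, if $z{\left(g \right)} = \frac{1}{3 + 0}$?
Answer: $4$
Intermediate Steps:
$z{\left(g \right)} = \frac{1}{3}$
$J{\left(y \right)} = 0$
$\left(2 + J{\left(z{\left(5 \right)} \right)}\right) 2 = \left(2 + 0\right) 2 = 2 \cdot 2 = 4$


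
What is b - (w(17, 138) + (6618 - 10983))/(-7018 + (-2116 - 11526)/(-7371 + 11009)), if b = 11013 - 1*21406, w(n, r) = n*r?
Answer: -44249639940/4257521 ≈ -10393.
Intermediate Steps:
b = -10393 (b = 11013 - 21406 = -10393)
b - (w(17, 138) + (6618 - 10983))/(-7018 + (-2116 - 11526)/(-7371 + 11009)) = -10393 - (17*138 + (6618 - 10983))/(-7018 + (-2116 - 11526)/(-7371 + 11009)) = -10393 - (2346 - 4365)/(-7018 - 13642/3638) = -10393 - (-2019)/(-7018 - 13642*1/3638) = -10393 - (-2019)/(-7018 - 6821/1819) = -10393 - (-2019)/(-12772563/1819) = -10393 - (-2019)*(-1819)/12772563 = -10393 - 1*1224187/4257521 = -10393 - 1224187/4257521 = -44249639940/4257521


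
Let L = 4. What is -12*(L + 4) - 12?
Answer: -108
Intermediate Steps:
-12*(L + 4) - 12 = -12*(4 + 4) - 12 = -12*8 - 12 = -96 - 12 = -108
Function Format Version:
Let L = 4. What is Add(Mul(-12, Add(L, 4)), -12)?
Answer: -108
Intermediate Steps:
Add(Mul(-12, Add(L, 4)), -12) = Add(Mul(-12, Add(4, 4)), -12) = Add(Mul(-12, 8), -12) = Add(-96, -12) = -108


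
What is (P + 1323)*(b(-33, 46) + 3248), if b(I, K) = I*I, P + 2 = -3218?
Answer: -8227289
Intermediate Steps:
P = -3220 (P = -2 - 3218 = -3220)
b(I, K) = I**2
(P + 1323)*(b(-33, 46) + 3248) = (-3220 + 1323)*((-33)**2 + 3248) = -1897*(1089 + 3248) = -1897*4337 = -8227289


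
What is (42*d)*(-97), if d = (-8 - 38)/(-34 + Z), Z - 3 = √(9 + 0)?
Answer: -6693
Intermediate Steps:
Z = 6 (Z = 3 + √(9 + 0) = 3 + √9 = 3 + 3 = 6)
d = 23/14 (d = (-8 - 38)/(-34 + 6) = -46/(-28) = -46*(-1/28) = 23/14 ≈ 1.6429)
(42*d)*(-97) = (42*(23/14))*(-97) = 69*(-97) = -6693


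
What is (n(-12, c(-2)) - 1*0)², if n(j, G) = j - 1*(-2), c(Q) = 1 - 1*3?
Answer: 100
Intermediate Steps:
c(Q) = -2 (c(Q) = 1 - 3 = -2)
n(j, G) = 2 + j (n(j, G) = j + 2 = 2 + j)
(n(-12, c(-2)) - 1*0)² = ((2 - 12) - 1*0)² = (-10 + 0)² = (-10)² = 100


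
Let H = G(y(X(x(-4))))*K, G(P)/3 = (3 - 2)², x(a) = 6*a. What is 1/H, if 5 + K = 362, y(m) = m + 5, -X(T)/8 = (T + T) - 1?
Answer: 1/1071 ≈ 0.00093371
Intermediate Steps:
X(T) = 8 - 16*T (X(T) = -8*((T + T) - 1) = -8*(2*T - 1) = -8*(-1 + 2*T) = 8 - 16*T)
y(m) = 5 + m
G(P) = 3 (G(P) = 3*(3 - 2)² = 3*1² = 3*1 = 3)
K = 357 (K = -5 + 362 = 357)
H = 1071 (H = 3*357 = 1071)
1/H = 1/1071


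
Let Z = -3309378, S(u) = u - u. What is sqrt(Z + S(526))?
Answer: I*sqrt(3309378) ≈ 1819.2*I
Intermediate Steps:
S(u) = 0
sqrt(Z + S(526)) = sqrt(-3309378 + 0) = sqrt(-3309378) = I*sqrt(3309378)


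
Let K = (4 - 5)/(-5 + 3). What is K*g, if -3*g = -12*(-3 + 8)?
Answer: 10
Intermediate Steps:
K = ½ (K = -1/(-2) = -1*(-½) = ½ ≈ 0.50000)
g = 20 (g = -(-4)*(-3 + 8) = -(-4)*5 = -⅓*(-60) = 20)
K*g = (½)*20 = 10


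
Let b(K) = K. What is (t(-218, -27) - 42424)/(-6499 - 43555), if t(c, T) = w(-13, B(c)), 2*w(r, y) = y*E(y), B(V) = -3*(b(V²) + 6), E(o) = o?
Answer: -5082955813/25027 ≈ -2.0310e+5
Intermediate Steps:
B(V) = -18 - 3*V² (B(V) = -3*(V² + 6) = -3*(6 + V²) = -18 - 3*V²)
w(r, y) = y²/2 (w(r, y) = (y*y)/2 = y²/2)
t(c, T) = (-18 - 3*c²)²/2
(t(-218, -27) - 42424)/(-6499 - 43555) = (9*(6 + (-218)²)²/2 - 42424)/(-6499 - 43555) = (9*(6 + 47524)²/2 - 42424)/(-50054) = ((9/2)*47530² - 42424)*(-1/50054) = ((9/2)*2259100900 - 42424)*(-1/50054) = (10165954050 - 42424)*(-1/50054) = 10165911626*(-1/50054) = -5082955813/25027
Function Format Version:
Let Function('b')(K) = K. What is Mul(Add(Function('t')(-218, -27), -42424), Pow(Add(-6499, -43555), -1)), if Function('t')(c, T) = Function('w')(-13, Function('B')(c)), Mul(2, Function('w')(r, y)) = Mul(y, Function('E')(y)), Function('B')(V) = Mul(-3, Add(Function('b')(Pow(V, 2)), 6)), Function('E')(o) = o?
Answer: Rational(-5082955813, 25027) ≈ -2.0310e+5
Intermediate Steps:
Function('B')(V) = Add(-18, Mul(-3, Pow(V, 2))) (Function('B')(V) = Mul(-3, Add(Pow(V, 2), 6)) = Mul(-3, Add(6, Pow(V, 2))) = Add(-18, Mul(-3, Pow(V, 2))))
Function('w')(r, y) = Mul(Rational(1, 2), Pow(y, 2)) (Function('w')(r, y) = Mul(Rational(1, 2), Mul(y, y)) = Mul(Rational(1, 2), Pow(y, 2)))
Function('t')(c, T) = Mul(Rational(1, 2), Pow(Add(-18, Mul(-3, Pow(c, 2))), 2))
Mul(Add(Function('t')(-218, -27), -42424), Pow(Add(-6499, -43555), -1)) = Mul(Add(Mul(Rational(9, 2), Pow(Add(6, Pow(-218, 2)), 2)), -42424), Pow(Add(-6499, -43555), -1)) = Mul(Add(Mul(Rational(9, 2), Pow(Add(6, 47524), 2)), -42424), Pow(-50054, -1)) = Mul(Add(Mul(Rational(9, 2), Pow(47530, 2)), -42424), Rational(-1, 50054)) = Mul(Add(Mul(Rational(9, 2), 2259100900), -42424), Rational(-1, 50054)) = Mul(Add(10165954050, -42424), Rational(-1, 50054)) = Mul(10165911626, Rational(-1, 50054)) = Rational(-5082955813, 25027)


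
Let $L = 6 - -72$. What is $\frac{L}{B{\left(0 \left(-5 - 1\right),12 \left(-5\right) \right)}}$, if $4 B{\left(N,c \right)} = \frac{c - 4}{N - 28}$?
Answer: $\frac{273}{2} \approx 136.5$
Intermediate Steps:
$L = 78$ ($L = 6 + 72 = 78$)
$B{\left(N,c \right)} = \frac{-4 + c}{4 \left(-28 + N\right)}$ ($B{\left(N,c \right)} = \frac{\left(c - 4\right) \frac{1}{N - 28}}{4} = \frac{\left(-4 + c\right) \frac{1}{-28 + N}}{4} = \frac{\frac{1}{-28 + N} \left(-4 + c\right)}{4} = \frac{-4 + c}{4 \left(-28 + N\right)}$)
$\frac{L}{B{\left(0 \left(-5 - 1\right),12 \left(-5\right) \right)}} = \frac{78}{\frac{1}{4} \frac{1}{-28 + 0 \left(-5 - 1\right)} \left(-4 + 12 \left(-5\right)\right)} = \frac{78}{\frac{1}{4} \frac{1}{-28 + 0 \left(-6\right)} \left(-4 - 60\right)} = \frac{78}{\frac{1}{4} \frac{1}{-28 + 0} \left(-64\right)} = \frac{78}{\frac{1}{4} \frac{1}{-28} \left(-64\right)} = \frac{78}{\frac{1}{4} \left(- \frac{1}{28}\right) \left(-64\right)} = \frac{78}{\frac{4}{7}} = 78 \cdot \frac{7}{4} = \frac{273}{2}$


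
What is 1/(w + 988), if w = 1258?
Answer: 1/2246 ≈ 0.00044524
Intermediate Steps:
1/(w + 988) = 1/(1258 + 988) = 1/2246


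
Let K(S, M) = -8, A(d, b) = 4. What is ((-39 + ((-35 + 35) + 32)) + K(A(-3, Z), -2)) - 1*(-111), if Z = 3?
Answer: 96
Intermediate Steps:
((-39 + ((-35 + 35) + 32)) + K(A(-3, Z), -2)) - 1*(-111) = ((-39 + ((-35 + 35) + 32)) - 8) - 1*(-111) = ((-39 + (0 + 32)) - 8) + 111 = ((-39 + 32) - 8) + 111 = (-7 - 8) + 111 = -15 + 111 = 96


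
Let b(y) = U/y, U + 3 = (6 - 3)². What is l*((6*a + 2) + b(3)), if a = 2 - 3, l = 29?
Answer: -58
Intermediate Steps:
U = 6 (U = -3 + (6 - 3)² = -3 + 3² = -3 + 9 = 6)
b(y) = 6/y
a = -1
l*((6*a + 2) + b(3)) = 29*((6*(-1) + 2) + 6/3) = 29*((-6 + 2) + 6*(⅓)) = 29*(-4 + 2) = 29*(-2) = -58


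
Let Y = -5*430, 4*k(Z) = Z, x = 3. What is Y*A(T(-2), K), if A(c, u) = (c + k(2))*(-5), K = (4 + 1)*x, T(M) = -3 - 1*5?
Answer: -80625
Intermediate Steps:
k(Z) = Z/4
T(M) = -8 (T(M) = -3 - 5 = -8)
K = 15 (K = (4 + 1)*3 = 5*3 = 15)
Y = -2150
A(c, u) = -5/2 - 5*c (A(c, u) = (c + (¼)*2)*(-5) = (c + ½)*(-5) = (½ + c)*(-5) = -5/2 - 5*c)
Y*A(T(-2), K) = -2150*(-5/2 - 5*(-8)) = -2150*(-5/2 + 40) = -2150*75/2 = -80625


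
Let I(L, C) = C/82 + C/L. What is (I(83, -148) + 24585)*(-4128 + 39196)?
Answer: 2933457312060/3403 ≈ 8.6202e+8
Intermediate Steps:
I(L, C) = C/82 + C/L (I(L, C) = C*(1/82) + C/L = C/82 + C/L)
(I(83, -148) + 24585)*(-4128 + 39196) = (((1/82)*(-148) - 148/83) + 24585)*(-4128 + 39196) = ((-74/41 - 148*1/83) + 24585)*35068 = ((-74/41 - 148/83) + 24585)*35068 = (-12210/3403 + 24585)*35068 = (83650545/3403)*35068 = 2933457312060/3403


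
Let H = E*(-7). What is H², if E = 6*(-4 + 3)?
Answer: 1764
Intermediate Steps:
E = -6 (E = 6*(-1) = -6)
H = 42 (H = -6*(-7) = 42)
H² = 42² = 1764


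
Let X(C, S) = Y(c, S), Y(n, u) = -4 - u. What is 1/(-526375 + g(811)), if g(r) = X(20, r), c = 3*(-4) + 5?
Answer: -1/527190 ≈ -1.8968e-6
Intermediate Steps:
c = -7 (c = -12 + 5 = -7)
X(C, S) = -4 - S
g(r) = -4 - r
1/(-526375 + g(811)) = 1/(-526375 + (-4 - 1*811)) = 1/(-526375 + (-4 - 811)) = 1/(-526375 - 815) = 1/(-527190) = -1/527190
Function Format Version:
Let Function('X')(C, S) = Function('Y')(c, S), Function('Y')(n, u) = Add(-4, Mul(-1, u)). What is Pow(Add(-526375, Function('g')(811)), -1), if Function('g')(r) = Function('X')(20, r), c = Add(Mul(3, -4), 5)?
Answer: Rational(-1, 527190) ≈ -1.8968e-6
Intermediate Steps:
c = -7 (c = Add(-12, 5) = -7)
Function('X')(C, S) = Add(-4, Mul(-1, S))
Function('g')(r) = Add(-4, Mul(-1, r))
Pow(Add(-526375, Function('g')(811)), -1) = Pow(Add(-526375, Add(-4, Mul(-1, 811))), -1) = Pow(Add(-526375, Add(-4, -811)), -1) = Pow(Add(-526375, -815), -1) = Pow(-527190, -1) = Rational(-1, 527190)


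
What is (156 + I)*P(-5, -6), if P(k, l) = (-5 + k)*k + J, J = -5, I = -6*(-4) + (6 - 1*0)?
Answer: 8370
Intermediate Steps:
I = 30 (I = 24 + (6 + 0) = 24 + 6 = 30)
P(k, l) = -5 + k*(-5 + k) (P(k, l) = (-5 + k)*k - 5 = k*(-5 + k) - 5 = -5 + k*(-5 + k))
(156 + I)*P(-5, -6) = (156 + 30)*(-5 + (-5)² - 5*(-5)) = 186*(-5 + 25 + 25) = 186*45 = 8370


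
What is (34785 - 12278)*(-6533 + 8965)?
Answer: 54737024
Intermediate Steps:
(34785 - 12278)*(-6533 + 8965) = 22507*2432 = 54737024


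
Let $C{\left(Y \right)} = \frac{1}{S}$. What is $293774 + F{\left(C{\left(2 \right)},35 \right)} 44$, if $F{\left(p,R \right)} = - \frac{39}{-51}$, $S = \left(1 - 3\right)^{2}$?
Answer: $\frac{4994730}{17} \approx 2.9381 \cdot 10^{5}$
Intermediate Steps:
$S = 4$ ($S = \left(-2\right)^{2} = 4$)
$C{\left(Y \right)} = \frac{1}{4}$
$F{\left(p,R \right)} = \frac{13}{17}$ ($F{\left(p,R \right)} = \left(-39\right) \left(- \frac{1}{51}\right) = \frac{13}{17}$)
$293774 + F{\left(C{\left(2 \right)},35 \right)} 44 = 293774 + \frac{13}{17} \cdot 44 = 293774 + \frac{572}{17} = \frac{4994730}{17}$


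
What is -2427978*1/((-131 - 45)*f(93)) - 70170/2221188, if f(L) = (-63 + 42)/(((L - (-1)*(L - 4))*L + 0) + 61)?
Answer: -181767493016397/16288712 ≈ -1.1159e+7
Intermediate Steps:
f(L) = -21/(61 + L*(-4 + 2*L)) (f(L) = -21/(((L - (-1)*(-4 + L))*L + 0) + 61) = -21/(((L - (4 - L))*L + 0) + 61) = -21/(((L + (-4 + L))*L + 0) + 61) = -21/(((-4 + 2*L)*L + 0) + 61) = -21/((L*(-4 + 2*L) + 0) + 61) = -21/(L*(-4 + 2*L) + 61) = -21/(61 + L*(-4 + 2*L)))
-2427978*1/((-131 - 45)*f(93)) - 70170/2221188 = -2427978*(-16987/(21*(-131 - 45))) - 70170/2221188 = -2427978/(-21/(61 - 372 + 2*8649)*(-176)) - 70170*1/2221188 = -2427978/(-21/(61 - 372 + 17298)*(-176)) - 11695/370198 = -2427978/(-21/16987*(-176)) - 11695/370198 = -2427978/(-21*1/16987*(-176)) - 11695/370198 = -2427978/((-21/16987*(-176))) - 11695/370198 = -2427978/3696/16987 - 11695/370198 = -2427978*16987/3696 - 11695/370198 = -982001483/88 - 11695/370198 = -181767493016397/16288712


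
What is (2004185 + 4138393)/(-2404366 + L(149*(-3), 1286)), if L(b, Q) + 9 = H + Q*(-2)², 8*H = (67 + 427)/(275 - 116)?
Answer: -64043928/25014929 ≈ -2.5602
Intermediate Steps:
H = 247/636 (H = ((67 + 427)/(275 - 116))/8 = (494/159)/8 = (494*(1/159))/8 = (⅛)*(494/159) = 247/636 ≈ 0.38836)
L(b, Q) = -5477/636 + 4*Q (L(b, Q) = -9 + (247/636 + Q*(-2)²) = -9 + (247/636 + Q*4) = -9 + (247/636 + 4*Q) = -5477/636 + 4*Q)
(2004185 + 4138393)/(-2404366 + L(149*(-3), 1286)) = (2004185 + 4138393)/(-2404366 + (-5477/636 + 4*1286)) = 6142578/(-2404366 + (-5477/636 + 5144)) = 6142578/(-2404366 + 3266107/636) = 6142578/(-1525910669/636) = 6142578*(-636/1525910669) = -64043928/25014929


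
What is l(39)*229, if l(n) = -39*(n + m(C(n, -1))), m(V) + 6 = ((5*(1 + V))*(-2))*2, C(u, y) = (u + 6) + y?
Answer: 7743177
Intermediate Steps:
C(u, y) = 6 + u + y (C(u, y) = (6 + u) + y = 6 + u + y)
m(V) = -26 - 20*V (m(V) = -6 + ((5*(1 + V))*(-2))*2 = -6 + ((5 + 5*V)*(-2))*2 = -6 + (-10 - 10*V)*2 = -6 + (-20 - 20*V) = -26 - 20*V)
l(n) = 4914 + 741*n (l(n) = -39*(n + (-26 - 20*(6 + n - 1))) = -39*(n + (-26 - 20*(5 + n))) = -39*(n + (-26 + (-100 - 20*n))) = -39*(n + (-126 - 20*n)) = -39*(-126 - 19*n) = 4914 + 741*n)
l(39)*229 = (4914 + 741*39)*229 = (4914 + 28899)*229 = 33813*229 = 7743177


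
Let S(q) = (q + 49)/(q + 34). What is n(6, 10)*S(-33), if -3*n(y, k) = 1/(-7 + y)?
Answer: 16/3 ≈ 5.3333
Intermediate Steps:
n(y, k) = -1/(3*(-7 + y))
S(q) = (49 + q)/(34 + q)
n(6, 10)*S(-33) = (-1/(-21 + 3*6))*((49 - 33)/(34 - 33)) = (-1/(-21 + 18))*(16/1) = (-1/(-3))*(1*16) = -1*(-⅓)*16 = (⅓)*16 = 16/3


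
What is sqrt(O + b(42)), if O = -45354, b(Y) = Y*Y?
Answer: I*sqrt(43590) ≈ 208.78*I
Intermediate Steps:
b(Y) = Y**2
sqrt(O + b(42)) = sqrt(-45354 + 42**2) = sqrt(-45354 + 1764) = sqrt(-43590) = I*sqrt(43590)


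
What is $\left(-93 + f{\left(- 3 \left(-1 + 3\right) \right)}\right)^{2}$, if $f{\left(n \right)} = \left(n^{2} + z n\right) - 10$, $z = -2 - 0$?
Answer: $3025$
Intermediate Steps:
$z = -2$ ($z = -2 + 0 = -2$)
$f{\left(n \right)} = -10 + n^{2} - 2 n$ ($f{\left(n \right)} = \left(n^{2} - 2 n\right) - 10 = -10 + n^{2} - 2 n$)
$\left(-93 + f{\left(- 3 \left(-1 + 3\right) \right)}\right)^{2} = \left(-93 - \left(10 - 9 \left(-1 + 3\right)^{2} + 2 \left(-3\right) \left(-1 + 3\right)\right)\right)^{2} = \left(-93 - \left(10 - 36 + 2 \left(-3\right) 2\right)\right)^{2} = \left(-93 - \left(-2 - 36\right)\right)^{2} = \left(-93 + \left(-10 + 36 + 12\right)\right)^{2} = \left(-93 + 38\right)^{2} = \left(-55\right)^{2} = 3025$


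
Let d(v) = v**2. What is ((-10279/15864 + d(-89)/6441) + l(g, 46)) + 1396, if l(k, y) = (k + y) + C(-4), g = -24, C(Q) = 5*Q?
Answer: 15878569473/11353336 ≈ 1398.6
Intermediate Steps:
l(k, y) = -20 + k + y (l(k, y) = (k + y) + 5*(-4) = (k + y) - 20 = -20 + k + y)
((-10279/15864 + d(-89)/6441) + l(g, 46)) + 1396 = ((-10279/15864 + (-89)**2/6441) + (-20 - 24 + 46)) + 1396 = ((-10279*1/15864 + 7921*(1/6441)) + 2) + 1396 = ((-10279/15864 + 7921/6441) + 2) + 1396 = (6605745/11353336 + 2) + 1396 = 29312417/11353336 + 1396 = 15878569473/11353336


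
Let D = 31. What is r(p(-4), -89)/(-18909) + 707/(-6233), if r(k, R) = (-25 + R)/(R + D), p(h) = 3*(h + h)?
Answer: -129348836/1139311371 ≈ -0.11353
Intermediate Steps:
p(h) = 6*h (p(h) = 3*(2*h) = 6*h)
r(k, R) = (-25 + R)/(31 + R) (r(k, R) = (-25 + R)/(R + 31) = (-25 + R)/(31 + R))
r(p(-4), -89)/(-18909) + 707/(-6233) = ((-25 - 89)/(31 - 89))/(-18909) + 707/(-6233) = (-114/(-58))*(-1/18909) + 707*(-1/6233) = -1/58*(-114)*(-1/18909) - 707/6233 = (57/29)*(-1/18909) - 707/6233 = -19/182787 - 707/6233 = -129348836/1139311371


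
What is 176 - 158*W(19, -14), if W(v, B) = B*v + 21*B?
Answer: 88656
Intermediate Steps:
W(v, B) = 21*B + B*v
176 - 158*W(19, -14) = 176 - (-2212)*(21 + 19) = 176 - (-2212)*40 = 176 - 158*(-560) = 176 + 88480 = 88656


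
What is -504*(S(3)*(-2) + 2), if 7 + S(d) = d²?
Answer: 1008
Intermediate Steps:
S(d) = -7 + d²
-504*(S(3)*(-2) + 2) = -504*((-7 + 3²)*(-2) + 2) = -504*((-7 + 9)*(-2) + 2) = -504*(2*(-2) + 2) = -504*(-4 + 2) = -504*(-2) = 1008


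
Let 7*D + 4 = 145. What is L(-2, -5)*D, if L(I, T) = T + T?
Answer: -1410/7 ≈ -201.43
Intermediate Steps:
L(I, T) = 2*T
D = 141/7 (D = -4/7 + (⅐)*145 = -4/7 + 145/7 = 141/7 ≈ 20.143)
L(-2, -5)*D = (2*(-5))*(141/7) = -10*141/7 = -1410/7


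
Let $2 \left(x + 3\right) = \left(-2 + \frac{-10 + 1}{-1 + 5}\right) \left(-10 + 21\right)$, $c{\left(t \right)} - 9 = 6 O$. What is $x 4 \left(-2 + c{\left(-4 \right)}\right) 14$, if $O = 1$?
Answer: $-19201$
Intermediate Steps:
$c{\left(t \right)} = 15$ ($c{\left(t \right)} = 9 + 6 \cdot 1 = 9 + 6 = 15$)
$x = - \frac{211}{8}$ ($x = -3 + \frac{\left(-2 + \frac{-10 + 1}{-1 + 5}\right) \left(-10 + 21\right)}{2} = -3 + \frac{\left(-2 - \frac{9}{4}\right) 11}{2} = -3 + \frac{\left(- \frac{17}{4}\right) 11}{2} = -3 + \frac{1}{2} \left(- \frac{187}{4}\right) = -3 - \frac{187}{8} = - \frac{211}{8} \approx -26.375$)
$x 4 \left(-2 + c{\left(-4 \right)}\right) 14 = - \frac{211 \cdot 4 \left(-2 + 15\right)}{8} \cdot 14 = - \frac{211 \cdot 4 \cdot 13}{8} \cdot 14 = \left(- \frac{211}{8}\right) 52 \cdot 14 = \left(- \frac{2743}{2}\right) 14 = -19201$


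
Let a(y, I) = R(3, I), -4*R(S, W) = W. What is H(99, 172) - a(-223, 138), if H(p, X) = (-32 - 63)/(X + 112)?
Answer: 9703/284 ≈ 34.165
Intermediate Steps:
R(S, W) = -W/4
a(y, I) = -I/4
H(p, X) = -95/(112 + X)
H(99, 172) - a(-223, 138) = -95/(112 + 172) - (-1)*138/4 = -95/284 - 1*(-69/2) = -95*1/284 + 69/2 = -95/284 + 69/2 = 9703/284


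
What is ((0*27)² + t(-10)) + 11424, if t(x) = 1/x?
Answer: 114239/10 ≈ 11424.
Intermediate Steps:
((0*27)² + t(-10)) + 11424 = ((0*27)² + 1/(-10)) + 11424 = (0² - ⅒) + 11424 = (0 - ⅒) + 11424 = -⅒ + 11424 = 114239/10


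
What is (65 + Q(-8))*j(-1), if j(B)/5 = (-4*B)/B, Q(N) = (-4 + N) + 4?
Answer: -1140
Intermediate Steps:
Q(N) = N
j(B) = -20 (j(B) = 5*((-4*B)/B) = 5*(-4) = -20)
(65 + Q(-8))*j(-1) = (65 - 8)*(-20) = 57*(-20) = -1140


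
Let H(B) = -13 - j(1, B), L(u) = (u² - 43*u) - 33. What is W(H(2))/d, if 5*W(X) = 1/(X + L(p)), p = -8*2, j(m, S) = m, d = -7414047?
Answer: -1/33252000795 ≈ -3.0073e-11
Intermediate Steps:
p = -16
L(u) = -33 + u² - 43*u
H(B) = -14 (H(B) = -13 - 1*1 = -13 - 1 = -14)
W(X) = 1/(5*(911 + X)) (W(X) = 1/(5*(X + (-33 + (-16)² - 43*(-16)))) = 1/(5*(X + (-33 + 256 + 688))) = 1/(5*(X + 911)) = 1/(5*(911 + X)))
W(H(2))/d = (1/(5*(911 - 14)))/(-7414047) = ((⅕)/897)*(-1/7414047) = ((⅕)*(1/897))*(-1/7414047) = (1/4485)*(-1/7414047) = -1/33252000795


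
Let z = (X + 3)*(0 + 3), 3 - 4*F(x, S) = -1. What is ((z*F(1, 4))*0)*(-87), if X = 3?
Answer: 0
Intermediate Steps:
F(x, S) = 1 (F(x, S) = ¾ - ¼*(-1) = ¾ + ¼ = 1)
z = 18 (z = (3 + 3)*(0 + 3) = 6*3 = 18)
((z*F(1, 4))*0)*(-87) = ((18*1)*0)*(-87) = (18*0)*(-87) = 0*(-87) = 0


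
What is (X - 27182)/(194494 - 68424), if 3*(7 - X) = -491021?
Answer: 204748/189105 ≈ 1.0827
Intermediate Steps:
X = 491042/3 (X = 7 - ⅓*(-491021) = 7 + 491021/3 = 491042/3 ≈ 1.6368e+5)
(X - 27182)/(194494 - 68424) = (491042/3 - 27182)/(194494 - 68424) = (409496/3)/126070 = (409496/3)*(1/126070) = 204748/189105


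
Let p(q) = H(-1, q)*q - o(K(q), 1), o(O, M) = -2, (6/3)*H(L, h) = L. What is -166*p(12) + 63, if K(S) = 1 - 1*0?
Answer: 727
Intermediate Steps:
H(L, h) = L/2
K(S) = 1 (K(S) = 1 + 0 = 1)
p(q) = 2 - q/2 (p(q) = ((1/2)*(-1))*q - 1*(-2) = -q/2 + 2 = 2 - q/2)
-166*p(12) + 63 = -166*(2 - 1/2*12) + 63 = -166*(2 - 6) + 63 = -166*(-4) + 63 = 664 + 63 = 727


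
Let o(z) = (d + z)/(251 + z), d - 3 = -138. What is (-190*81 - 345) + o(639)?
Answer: -7001823/445 ≈ -15734.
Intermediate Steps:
d = -135 (d = 3 - 138 = -135)
o(z) = (-135 + z)/(251 + z)
(-190*81 - 345) + o(639) = (-190*81 - 345) + (-135 + 639)/(251 + 639) = (-15390 - 345) + 504/890 = -15735 + (1/890)*504 = -15735 + 252/445 = -7001823/445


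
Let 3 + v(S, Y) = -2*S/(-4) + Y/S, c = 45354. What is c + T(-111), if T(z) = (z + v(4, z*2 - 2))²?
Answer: 73578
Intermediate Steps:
v(S, Y) = -3 + S/2 + Y/S (v(S, Y) = -3 + (-2*S/(-4) + Y/S) = -3 + (-2*S*(-¼) + Y/S) = -3 + (S/2 + Y/S) = -3 + S/2 + Y/S)
T(z) = (-3/2 + 3*z/2)² (T(z) = (z + (-3 + (½)*4 + (z*2 - 2)/4))² = (z + (-3 + 2 + (2*z - 2)*(¼)))² = (z + (-3 + 2 + (-2 + 2*z)*(¼)))² = (z + (-3 + 2 + (-½ + z/2)))² = (z + (-3/2 + z/2))² = (-3/2 + 3*z/2)²)
c + T(-111) = 45354 + 9*(-1 - 111)²/4 = 45354 + (9/4)*(-112)² = 45354 + (9/4)*12544 = 45354 + 28224 = 73578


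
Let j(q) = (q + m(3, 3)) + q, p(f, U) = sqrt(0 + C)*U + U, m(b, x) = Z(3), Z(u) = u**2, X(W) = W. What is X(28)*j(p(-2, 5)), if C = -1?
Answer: 532 + 280*I ≈ 532.0 + 280.0*I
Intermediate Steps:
m(b, x) = 9 (m(b, x) = 3**2 = 9)
p(f, U) = U + I*U (p(f, U) = sqrt(0 - 1)*U + U = sqrt(-1)*U + U = I*U + U = U + I*U)
j(q) = 9 + 2*q (j(q) = (q + 9) + q = (9 + q) + q = 9 + 2*q)
X(28)*j(p(-2, 5)) = 28*(9 + 2*(5*(1 + I))) = 28*(9 + 2*(5 + 5*I)) = 28*(9 + (10 + 10*I)) = 28*(19 + 10*I) = 532 + 280*I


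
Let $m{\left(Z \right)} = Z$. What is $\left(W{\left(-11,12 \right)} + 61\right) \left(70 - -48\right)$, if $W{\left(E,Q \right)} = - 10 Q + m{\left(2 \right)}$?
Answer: $-6726$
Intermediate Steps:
$W{\left(E,Q \right)} = 2 - 10 Q$ ($W{\left(E,Q \right)} = - 10 Q + 2 = 2 - 10 Q$)
$\left(W{\left(-11,12 \right)} + 61\right) \left(70 - -48\right) = \left(\left(2 - 120\right) + 61\right) \left(70 - -48\right) = \left(\left(2 - 120\right) + 61\right) \left(70 + 48\right) = \left(-118 + 61\right) 118 = \left(-57\right) 118 = -6726$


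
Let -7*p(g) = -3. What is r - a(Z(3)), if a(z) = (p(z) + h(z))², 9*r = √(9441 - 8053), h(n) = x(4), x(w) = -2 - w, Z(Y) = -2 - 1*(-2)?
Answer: -1521/49 + 2*√347/9 ≈ -26.901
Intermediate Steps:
Z(Y) = 0 (Z(Y) = -2 + 2 = 0)
p(g) = 3/7 (p(g) = -⅐*(-3) = 3/7)
h(n) = -6 (h(n) = -2 - 1*4 = -2 - 4 = -6)
r = 2*√347/9 (r = √(9441 - 8053)/9 = √1388/9 = (2*√347)/9 = 2*√347/9 ≈ 4.1395)
a(z) = 1521/49 (a(z) = (3/7 - 6)² = (-39/7)² = 1521/49)
r - a(Z(3)) = 2*√347/9 - 1*1521/49 = 2*√347/9 - 1521/49 = -1521/49 + 2*√347/9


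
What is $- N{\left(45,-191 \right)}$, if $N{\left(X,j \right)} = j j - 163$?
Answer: $-36318$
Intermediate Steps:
$N{\left(X,j \right)} = -163 + j^{2}$ ($N{\left(X,j \right)} = j^{2} - 163 = -163 + j^{2}$)
$- N{\left(45,-191 \right)} = - (-163 + \left(-191\right)^{2}) = - (-163 + 36481) = \left(-1\right) 36318 = -36318$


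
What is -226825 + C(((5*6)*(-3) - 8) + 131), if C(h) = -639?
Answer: -227464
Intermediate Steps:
-226825 + C(((5*6)*(-3) - 8) + 131) = -226825 - 639 = -227464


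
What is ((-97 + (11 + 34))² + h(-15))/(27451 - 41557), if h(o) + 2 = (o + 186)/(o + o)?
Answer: -26963/141060 ≈ -0.19115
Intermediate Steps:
h(o) = -2 + (186 + o)/(2*o) (h(o) = -2 + (o + 186)/(o + o) = -2 + (186 + o)/((2*o)) = -2 + (186 + o)*(1/(2*o)) = -2 + (186 + o)/(2*o))
((-97 + (11 + 34))² + h(-15))/(27451 - 41557) = ((-97 + (11 + 34))² + (-3/2 + 93/(-15)))/(27451 - 41557) = ((-97 + 45)² + (-3/2 + 93*(-1/15)))/(-14106) = ((-52)² + (-3/2 - 31/5))*(-1/14106) = (2704 - 77/10)*(-1/14106) = (26963/10)*(-1/14106) = -26963/141060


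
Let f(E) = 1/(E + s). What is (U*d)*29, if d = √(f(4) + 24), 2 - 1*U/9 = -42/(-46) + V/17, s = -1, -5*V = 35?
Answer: 50982*√219/391 ≈ 1929.6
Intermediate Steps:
V = -7 (V = -⅕*35 = -7)
U = 5274/391 (U = 18 - 9*(-42/(-46) - 7/17) = 18 - 9*(-42*(-1/46) - 7*1/17) = 18 - 9*(21/23 - 7/17) = 18 - 9*196/391 = 18 - 1764/391 = 5274/391 ≈ 13.488)
f(E) = 1/(-1 + E) (f(E) = 1/(E - 1) = 1/(-1 + E))
d = √219/3 (d = √(1/(-1 + 4) + 24) = √(1/3 + 24) = √(⅓ + 24) = √(73/3) = √219/3 ≈ 4.9329)
(U*d)*29 = (5274*(√219/3)/391)*29 = (1758*√219/391)*29 = 50982*√219/391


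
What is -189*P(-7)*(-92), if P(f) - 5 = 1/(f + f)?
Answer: 85698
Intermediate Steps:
P(f) = 5 + 1/(2*f) (P(f) = 5 + 1/(f + f) = 5 + 1/(2*f))
-189*P(-7)*(-92) = -189*(5 + (½)/(-7))*(-92) = -189*(5 + (½)*(-⅐))*(-92) = -189*(5 - 1/14)*(-92) = -189*69/14*(-92) = -1863/2*(-92) = 85698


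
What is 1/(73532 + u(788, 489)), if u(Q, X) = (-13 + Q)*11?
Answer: 1/82057 ≈ 1.2187e-5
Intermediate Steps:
u(Q, X) = -143 + 11*Q
1/(73532 + u(788, 489)) = 1/(73532 + (-143 + 11*788)) = 1/(73532 + (-143 + 8668)) = 1/(73532 + 8525) = 1/82057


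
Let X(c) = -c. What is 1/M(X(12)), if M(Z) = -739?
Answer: -1/739 ≈ -0.0013532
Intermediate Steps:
1/M(X(12)) = 1/(-739) = -1/739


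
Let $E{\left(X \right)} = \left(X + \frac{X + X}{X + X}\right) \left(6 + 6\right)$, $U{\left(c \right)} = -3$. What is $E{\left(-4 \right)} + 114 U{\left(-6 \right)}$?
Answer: $-378$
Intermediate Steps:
$E{\left(X \right)} = 12 + 12 X$ ($E{\left(X \right)} = \left(X + \frac{2 X}{2 X}\right) 12 = \left(X + 2 X \frac{1}{2 X}\right) 12 = \left(X + 1\right) 12 = \left(1 + X\right) 12 = 12 + 12 X$)
$E{\left(-4 \right)} + 114 U{\left(-6 \right)} = \left(12 + 12 \left(-4\right)\right) + 114 \left(-3\right) = \left(12 - 48\right) - 342 = -36 - 342 = -378$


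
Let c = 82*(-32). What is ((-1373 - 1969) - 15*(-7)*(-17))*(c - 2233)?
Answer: 24901839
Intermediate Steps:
c = -2624
((-1373 - 1969) - 15*(-7)*(-17))*(c - 2233) = ((-1373 - 1969) - 15*(-7)*(-17))*(-2624 - 2233) = (-3342 + 105*(-17))*(-4857) = (-3342 - 1785)*(-4857) = -5127*(-4857) = 24901839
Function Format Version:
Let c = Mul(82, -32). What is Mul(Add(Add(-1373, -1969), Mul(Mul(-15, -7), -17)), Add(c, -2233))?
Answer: 24901839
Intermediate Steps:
c = -2624
Mul(Add(Add(-1373, -1969), Mul(Mul(-15, -7), -17)), Add(c, -2233)) = Mul(Add(Add(-1373, -1969), Mul(Mul(-15, -7), -17)), Add(-2624, -2233)) = Mul(Add(-3342, Mul(105, -17)), -4857) = Mul(Add(-3342, -1785), -4857) = Mul(-5127, -4857) = 24901839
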